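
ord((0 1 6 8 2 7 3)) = 7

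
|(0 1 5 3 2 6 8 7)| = 8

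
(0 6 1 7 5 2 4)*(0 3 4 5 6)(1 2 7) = (2 5 7 6)(3 4)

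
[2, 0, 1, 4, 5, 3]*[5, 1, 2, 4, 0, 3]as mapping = [0→2, 1→5, 2→1, 3→0, 4→3, 5→4]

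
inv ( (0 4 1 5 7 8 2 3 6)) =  (0 6 3 2 8 7 5 1 4)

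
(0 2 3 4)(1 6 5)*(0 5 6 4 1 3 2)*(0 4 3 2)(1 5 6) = (0 4 6 1 3 5 2)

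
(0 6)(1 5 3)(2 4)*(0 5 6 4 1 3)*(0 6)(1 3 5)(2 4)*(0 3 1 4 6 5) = (0 2 1 3)(4 6)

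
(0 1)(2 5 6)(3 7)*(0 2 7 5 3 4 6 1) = (1 2 3 5)(4 6 7)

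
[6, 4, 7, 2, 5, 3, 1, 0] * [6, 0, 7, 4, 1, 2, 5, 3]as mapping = [0→5, 1→1, 2→3, 3→7, 4→2, 5→4, 6→0, 7→6]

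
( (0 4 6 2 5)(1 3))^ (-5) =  (1 3)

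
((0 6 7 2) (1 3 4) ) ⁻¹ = (0 2 7 6) (1 4 3) 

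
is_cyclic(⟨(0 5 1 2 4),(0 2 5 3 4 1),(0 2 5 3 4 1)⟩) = no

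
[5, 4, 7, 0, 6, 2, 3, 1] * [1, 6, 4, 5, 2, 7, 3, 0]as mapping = [0→7, 1→2, 2→0, 3→1, 4→3, 5→4, 6→5, 7→6]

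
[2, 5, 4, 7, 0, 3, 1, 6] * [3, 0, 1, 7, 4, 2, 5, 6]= [1, 2, 4, 6, 3, 7, 0, 5]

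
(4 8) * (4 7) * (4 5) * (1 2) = (1 2)(4 8 7 5)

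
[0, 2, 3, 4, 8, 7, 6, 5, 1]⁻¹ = [0, 8, 1, 2, 3, 7, 6, 5, 4]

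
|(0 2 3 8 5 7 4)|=7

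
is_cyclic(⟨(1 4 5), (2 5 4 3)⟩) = no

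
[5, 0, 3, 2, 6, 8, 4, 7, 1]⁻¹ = [1, 8, 3, 2, 6, 0, 4, 7, 5]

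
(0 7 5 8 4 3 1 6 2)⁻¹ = (0 2 6 1 3 4 8 5 7)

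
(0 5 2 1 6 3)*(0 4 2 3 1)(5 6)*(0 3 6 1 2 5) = (0 1)(2 3 4 5 6)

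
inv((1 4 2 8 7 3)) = (1 3 7 8 2 4)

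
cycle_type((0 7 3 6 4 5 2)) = 7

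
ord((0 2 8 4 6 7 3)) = 7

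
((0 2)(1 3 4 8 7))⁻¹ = (0 2)(1 7 8 4 3)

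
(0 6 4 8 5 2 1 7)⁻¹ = (0 7 1 2 5 8 4 6)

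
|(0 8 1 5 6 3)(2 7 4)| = 6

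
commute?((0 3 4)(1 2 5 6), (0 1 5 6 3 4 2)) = no:(0 3 4)(1 2 5 6)*(0 1 5 6 3 4 2) = (0 4 1)(2 6 5 3), (0 1 5 6 3 4 2)*(0 3 4)(1 2 5 6) = (0 2 3)(1 6 4 5)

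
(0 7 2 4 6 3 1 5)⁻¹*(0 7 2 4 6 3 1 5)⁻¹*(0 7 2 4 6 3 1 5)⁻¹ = (0 3 2 5 6 7 1 4)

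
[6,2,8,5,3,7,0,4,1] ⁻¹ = [6,8,1,4,7,3,0,5,2] 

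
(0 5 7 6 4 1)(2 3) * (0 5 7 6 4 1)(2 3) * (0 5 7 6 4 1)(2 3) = (0 6)(1 7)(2 3)(4 5)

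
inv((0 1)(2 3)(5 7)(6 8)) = (0 1)(2 3)(5 7)(6 8)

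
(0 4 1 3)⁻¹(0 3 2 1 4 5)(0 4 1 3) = (0 2 3 1 5 4)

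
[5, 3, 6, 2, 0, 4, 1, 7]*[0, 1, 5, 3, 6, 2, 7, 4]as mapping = [0→2, 1→3, 2→7, 3→5, 4→0, 5→6, 6→1, 7→4]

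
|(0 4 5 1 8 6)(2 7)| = 6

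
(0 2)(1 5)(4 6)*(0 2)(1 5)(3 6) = (3 6 4)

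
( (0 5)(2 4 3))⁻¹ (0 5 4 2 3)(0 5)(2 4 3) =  (0 3 4 2 5)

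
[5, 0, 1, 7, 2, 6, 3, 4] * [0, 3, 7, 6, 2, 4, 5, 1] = [4, 0, 3, 1, 7, 5, 6, 2]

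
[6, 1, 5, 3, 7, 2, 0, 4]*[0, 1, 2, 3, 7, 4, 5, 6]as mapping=[0→5, 1→1, 2→4, 3→3, 4→6, 5→2, 6→0, 7→7]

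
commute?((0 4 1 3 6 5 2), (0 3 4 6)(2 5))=no:(0 4 1 3 6 5 2)*(0 3 4 6)(2 5)=(0 6 2 3)(1 4), (0 3 4 6)(2 5)*(0 4 1 3 6 5 2)=(0 6 4 5)(1 3)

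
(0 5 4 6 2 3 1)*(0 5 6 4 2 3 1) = (0 6 3)(1 5 2)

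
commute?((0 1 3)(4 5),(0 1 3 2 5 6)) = no:(0 1 3)(4 5)*(0 1 3 2 5 6) = (0 3 1 2 5 4 6),(0 1 3 2 5 6)*(0 1 3)(4 5) = (0 3 2 4 5 6 1)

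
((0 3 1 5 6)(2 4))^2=(0 1 6 3 5)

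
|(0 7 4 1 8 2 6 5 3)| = 9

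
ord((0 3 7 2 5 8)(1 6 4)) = 6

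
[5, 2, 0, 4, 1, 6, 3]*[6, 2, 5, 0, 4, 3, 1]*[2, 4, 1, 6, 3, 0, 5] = [6, 0, 5, 3, 1, 4, 2]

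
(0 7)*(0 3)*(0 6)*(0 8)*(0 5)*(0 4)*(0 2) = (0 7 3 6 8 5 4 2)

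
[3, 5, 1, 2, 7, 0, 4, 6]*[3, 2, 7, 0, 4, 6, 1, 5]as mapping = [0→0, 1→6, 2→2, 3→7, 4→5, 5→3, 6→4, 7→1]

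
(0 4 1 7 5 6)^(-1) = (0 6 5 7 1 4)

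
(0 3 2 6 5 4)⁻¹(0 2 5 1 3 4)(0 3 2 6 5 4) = (0 3 6 4 1 2)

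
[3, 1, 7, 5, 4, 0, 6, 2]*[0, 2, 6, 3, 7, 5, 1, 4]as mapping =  [0→3, 1→2, 2→4, 3→5, 4→7, 5→0, 6→1, 7→6]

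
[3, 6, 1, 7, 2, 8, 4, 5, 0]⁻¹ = [8, 2, 4, 0, 6, 7, 1, 3, 5]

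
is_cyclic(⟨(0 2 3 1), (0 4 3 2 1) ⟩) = no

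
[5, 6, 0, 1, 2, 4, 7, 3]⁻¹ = [2, 3, 4, 7, 5, 0, 1, 6]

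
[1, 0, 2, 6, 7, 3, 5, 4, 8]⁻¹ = [1, 0, 2, 5, 7, 6, 3, 4, 8]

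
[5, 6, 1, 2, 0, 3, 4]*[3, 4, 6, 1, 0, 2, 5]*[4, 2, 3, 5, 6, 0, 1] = [3, 0, 6, 1, 5, 2, 4] 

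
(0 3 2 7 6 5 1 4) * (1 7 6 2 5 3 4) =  (0 4)(2 6 3 5 7)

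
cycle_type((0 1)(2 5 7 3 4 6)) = 2.6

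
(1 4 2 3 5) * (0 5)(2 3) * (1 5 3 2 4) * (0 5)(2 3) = (0 2 4 3 5)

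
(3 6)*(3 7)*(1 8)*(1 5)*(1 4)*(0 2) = (0 2)(1 8 5 4)(3 6 7)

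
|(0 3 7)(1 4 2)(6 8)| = 6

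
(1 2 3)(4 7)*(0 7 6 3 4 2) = (0 7 2 4 6 3 1)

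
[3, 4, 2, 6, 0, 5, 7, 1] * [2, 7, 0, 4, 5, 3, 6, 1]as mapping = [0→4, 1→5, 2→0, 3→6, 4→2, 5→3, 6→1, 7→7]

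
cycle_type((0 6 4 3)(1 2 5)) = 3.4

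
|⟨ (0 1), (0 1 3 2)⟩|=24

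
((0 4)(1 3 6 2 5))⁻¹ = (0 4)(1 5 2 6 3)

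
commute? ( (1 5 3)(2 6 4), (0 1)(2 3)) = no: (1 5 3)(2 6 4)*(0 1)(2 3) = (0 1 5 2 6 4 3), (0 1)(2 3)*(1 5 3)(2 6 4) = (0 5 3 6 4 2 1)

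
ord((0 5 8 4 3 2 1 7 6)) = 9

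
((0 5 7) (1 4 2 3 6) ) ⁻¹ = (0 7 5) (1 6 3 2 4) 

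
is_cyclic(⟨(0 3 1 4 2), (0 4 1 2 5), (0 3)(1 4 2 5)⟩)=no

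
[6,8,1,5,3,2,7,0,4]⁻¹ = [7,2,5,4,8,3,0,6,1]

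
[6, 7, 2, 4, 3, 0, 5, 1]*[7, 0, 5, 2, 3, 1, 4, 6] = [4, 6, 5, 3, 2, 7, 1, 0]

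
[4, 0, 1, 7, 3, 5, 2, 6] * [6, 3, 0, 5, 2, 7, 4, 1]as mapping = [0→2, 1→6, 2→3, 3→1, 4→5, 5→7, 6→0, 7→4]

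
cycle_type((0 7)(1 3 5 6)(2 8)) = 2^2.4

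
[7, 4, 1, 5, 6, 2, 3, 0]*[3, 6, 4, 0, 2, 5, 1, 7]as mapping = [0→7, 1→2, 2→6, 3→5, 4→1, 5→4, 6→0, 7→3]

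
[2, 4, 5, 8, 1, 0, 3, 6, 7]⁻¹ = [5, 4, 0, 6, 1, 2, 7, 8, 3]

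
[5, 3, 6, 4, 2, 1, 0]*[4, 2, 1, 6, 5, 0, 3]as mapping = [0→0, 1→6, 2→3, 3→5, 4→1, 5→2, 6→4]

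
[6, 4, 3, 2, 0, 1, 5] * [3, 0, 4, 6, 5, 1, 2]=[2, 5, 6, 4, 3, 0, 1]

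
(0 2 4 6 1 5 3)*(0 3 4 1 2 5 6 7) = (0 5 4 7) (1 6 2) 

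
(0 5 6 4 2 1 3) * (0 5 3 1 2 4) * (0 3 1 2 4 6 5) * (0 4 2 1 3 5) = (0 3 4 6 5)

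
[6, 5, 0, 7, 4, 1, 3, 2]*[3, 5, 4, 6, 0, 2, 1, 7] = [1, 2, 3, 7, 0, 5, 6, 4]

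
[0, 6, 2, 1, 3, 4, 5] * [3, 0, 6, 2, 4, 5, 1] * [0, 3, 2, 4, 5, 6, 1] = [4, 3, 1, 0, 2, 5, 6]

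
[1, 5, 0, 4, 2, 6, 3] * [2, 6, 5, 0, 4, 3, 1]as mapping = [0→6, 1→3, 2→2, 3→4, 4→5, 5→1, 6→0]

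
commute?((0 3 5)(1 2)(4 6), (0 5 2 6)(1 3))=no:(0 3 5)(1 2)(4 6) * (0 5 2 6)(1 3)=(0 1 6 4)(2 3), (0 5 2 6)(1 3) * (0 3 5)(1 2)(4 6)=(1 5)(2 4 6 3)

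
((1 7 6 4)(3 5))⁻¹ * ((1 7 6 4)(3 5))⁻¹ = (1 6)(4 7)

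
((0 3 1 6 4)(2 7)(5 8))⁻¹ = (0 4 6 1 3)(2 7)(5 8)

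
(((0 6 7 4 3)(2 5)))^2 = (0 7 3 6 4)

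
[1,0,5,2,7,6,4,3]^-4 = [0,1,6,5,3,4,7,2]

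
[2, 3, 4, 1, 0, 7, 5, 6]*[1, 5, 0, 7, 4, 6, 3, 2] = [0, 7, 4, 5, 1, 2, 6, 3]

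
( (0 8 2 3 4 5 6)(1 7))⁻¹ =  (0 6 5 4 3 2 8)(1 7)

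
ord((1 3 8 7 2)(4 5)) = 10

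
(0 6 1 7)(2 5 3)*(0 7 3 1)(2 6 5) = (0 5 1 3 6)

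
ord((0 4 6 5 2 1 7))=7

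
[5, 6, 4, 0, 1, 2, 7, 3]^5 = [6, 5, 3, 1, 0, 7, 2, 4]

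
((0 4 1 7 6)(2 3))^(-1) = (0 6 7 1 4)(2 3)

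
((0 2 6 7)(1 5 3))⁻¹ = (0 7 6 2)(1 3 5)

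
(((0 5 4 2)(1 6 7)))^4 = (1 6 7)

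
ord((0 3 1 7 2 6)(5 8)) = 6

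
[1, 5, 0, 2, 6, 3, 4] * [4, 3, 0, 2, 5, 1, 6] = [3, 1, 4, 0, 6, 2, 5]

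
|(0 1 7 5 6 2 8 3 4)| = 9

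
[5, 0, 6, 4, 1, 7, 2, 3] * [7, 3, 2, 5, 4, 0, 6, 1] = [0, 7, 6, 4, 3, 1, 2, 5]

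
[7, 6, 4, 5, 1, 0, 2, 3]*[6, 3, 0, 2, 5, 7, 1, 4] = [4, 1, 5, 7, 3, 6, 0, 2]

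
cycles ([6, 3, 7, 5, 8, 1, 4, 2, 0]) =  (0 6 4 8)(1 3 5)(2 7)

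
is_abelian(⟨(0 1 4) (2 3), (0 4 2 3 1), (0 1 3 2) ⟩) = no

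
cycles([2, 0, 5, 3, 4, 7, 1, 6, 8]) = (0 2 5 7 6 1)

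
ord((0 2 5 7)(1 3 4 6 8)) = 20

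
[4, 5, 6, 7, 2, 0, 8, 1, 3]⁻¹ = [5, 7, 4, 8, 0, 1, 2, 3, 6]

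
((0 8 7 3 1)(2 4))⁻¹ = (0 1 3 7 8)(2 4)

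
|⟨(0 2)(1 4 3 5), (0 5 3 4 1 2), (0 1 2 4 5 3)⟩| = 720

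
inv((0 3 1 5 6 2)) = (0 2 6 5 1 3)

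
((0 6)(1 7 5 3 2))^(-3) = (0 6)(1 5 2 7 3)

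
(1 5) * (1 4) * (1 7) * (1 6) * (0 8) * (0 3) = (0 8 3)(1 5 4 7 6)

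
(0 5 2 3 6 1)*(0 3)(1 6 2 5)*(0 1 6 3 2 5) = (0 6 3 5)(1 2)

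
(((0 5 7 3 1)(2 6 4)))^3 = (0 3 5 1 7)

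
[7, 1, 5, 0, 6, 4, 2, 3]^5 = [3, 1, 5, 7, 6, 4, 2, 0]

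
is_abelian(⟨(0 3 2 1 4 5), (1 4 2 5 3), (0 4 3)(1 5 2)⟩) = no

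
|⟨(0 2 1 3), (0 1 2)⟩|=24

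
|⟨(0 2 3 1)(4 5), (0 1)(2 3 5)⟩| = 720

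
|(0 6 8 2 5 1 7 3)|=8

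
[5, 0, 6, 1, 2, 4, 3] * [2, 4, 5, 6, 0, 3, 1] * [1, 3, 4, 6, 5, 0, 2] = [6, 4, 3, 5, 0, 1, 2]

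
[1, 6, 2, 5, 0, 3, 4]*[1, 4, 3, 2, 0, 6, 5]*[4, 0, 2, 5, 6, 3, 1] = [6, 3, 5, 1, 0, 2, 4]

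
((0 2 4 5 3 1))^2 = (0 4 3)(1 2 5)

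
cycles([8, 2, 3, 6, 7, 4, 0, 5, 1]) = (0 8 1 2 3 6)(4 7 5)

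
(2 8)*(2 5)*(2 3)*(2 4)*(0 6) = (0 6)(2 8 5 3 4)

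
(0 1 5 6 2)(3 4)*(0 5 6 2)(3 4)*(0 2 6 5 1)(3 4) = (1 5 6 2)(3 4)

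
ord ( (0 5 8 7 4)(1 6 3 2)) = 20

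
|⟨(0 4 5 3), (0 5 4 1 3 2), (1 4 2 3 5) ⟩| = 720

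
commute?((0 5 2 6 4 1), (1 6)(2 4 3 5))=no:(0 5 2 6 4 1) * (1 6)(2 4 3 5)=(0 2 1)(3 5 4 6), (1 6)(2 4 3 5) * (0 5 2 6 4 1)=(0 5 6)(1 4 3 2)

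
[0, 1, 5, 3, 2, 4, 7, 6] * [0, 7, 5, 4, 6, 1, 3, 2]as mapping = [0→0, 1→7, 2→1, 3→4, 4→5, 5→6, 6→2, 7→3]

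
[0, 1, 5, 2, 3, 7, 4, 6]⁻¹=[0, 1, 3, 4, 6, 2, 7, 5]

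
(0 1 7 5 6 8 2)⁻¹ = (0 2 8 6 5 7 1)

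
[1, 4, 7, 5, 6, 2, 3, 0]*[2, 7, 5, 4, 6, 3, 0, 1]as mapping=[0→7, 1→6, 2→1, 3→3, 4→0, 5→5, 6→4, 7→2]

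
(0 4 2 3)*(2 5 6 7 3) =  (0 4 5 6 7 3)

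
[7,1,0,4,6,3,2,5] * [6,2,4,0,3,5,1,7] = [7,2,6,3,1,0,4,5]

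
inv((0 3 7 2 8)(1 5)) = (0 8 2 7 3)(1 5)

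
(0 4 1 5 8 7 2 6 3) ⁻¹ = (0 3 6 2 7 8 5 1 4) 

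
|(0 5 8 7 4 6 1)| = 7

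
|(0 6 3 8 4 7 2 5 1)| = 9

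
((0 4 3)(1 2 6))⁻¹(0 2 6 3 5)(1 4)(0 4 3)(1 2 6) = (0 5 4 6 1)(2 3)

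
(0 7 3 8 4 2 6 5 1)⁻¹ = (0 1 5 6 2 4 8 3 7)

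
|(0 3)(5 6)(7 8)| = 2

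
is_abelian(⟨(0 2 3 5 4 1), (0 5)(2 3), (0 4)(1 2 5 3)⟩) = no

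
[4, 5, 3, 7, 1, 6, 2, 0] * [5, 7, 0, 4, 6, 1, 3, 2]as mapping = [0→6, 1→1, 2→4, 3→2, 4→7, 5→3, 6→0, 7→5]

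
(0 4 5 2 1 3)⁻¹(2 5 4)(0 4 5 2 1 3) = (1 2 5)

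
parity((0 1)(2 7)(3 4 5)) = even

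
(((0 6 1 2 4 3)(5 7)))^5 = (0 3 4 2 1 6)(5 7)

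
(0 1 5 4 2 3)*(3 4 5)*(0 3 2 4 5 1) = (1 2 5)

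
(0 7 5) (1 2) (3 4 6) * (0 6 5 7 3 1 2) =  (0 3 4 5 6 1) 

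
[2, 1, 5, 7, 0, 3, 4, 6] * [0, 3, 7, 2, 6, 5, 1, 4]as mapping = [0→7, 1→3, 2→5, 3→4, 4→0, 5→2, 6→6, 7→1]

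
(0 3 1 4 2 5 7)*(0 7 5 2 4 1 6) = (0 3 6)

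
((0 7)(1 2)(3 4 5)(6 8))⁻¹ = (0 7)(1 2)(3 5 4)(6 8)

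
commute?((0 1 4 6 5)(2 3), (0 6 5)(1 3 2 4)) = no:(0 1 4 6 5)(2 3) * (0 6 5)(1 3 2 4) = (0 3 4 5 6), (0 6 5)(1 3 2 4) * (0 1 4 6 5)(2 3) = (0 5 1 2 6)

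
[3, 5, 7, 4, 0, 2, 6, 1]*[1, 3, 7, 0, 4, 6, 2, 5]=[0, 6, 5, 4, 1, 7, 2, 3]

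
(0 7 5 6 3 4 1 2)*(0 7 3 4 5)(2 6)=(0 3 5 2 7)(1 6 4)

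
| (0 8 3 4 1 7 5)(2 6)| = 14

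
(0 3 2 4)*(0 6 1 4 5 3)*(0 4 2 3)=(0 4 6 1 2 5)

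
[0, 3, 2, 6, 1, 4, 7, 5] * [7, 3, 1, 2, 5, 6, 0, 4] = [7, 2, 1, 0, 3, 5, 4, 6]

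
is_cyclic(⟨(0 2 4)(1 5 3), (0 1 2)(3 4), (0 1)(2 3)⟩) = no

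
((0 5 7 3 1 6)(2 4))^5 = (0 6 1 3 7 5)(2 4)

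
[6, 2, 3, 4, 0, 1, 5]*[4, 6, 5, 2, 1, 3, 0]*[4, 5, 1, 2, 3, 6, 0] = [4, 6, 1, 5, 3, 0, 2]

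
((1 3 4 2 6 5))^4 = (1 6 4)(2 3 5)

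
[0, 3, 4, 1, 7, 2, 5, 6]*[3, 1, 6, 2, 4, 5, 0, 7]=[3, 2, 4, 1, 7, 6, 5, 0]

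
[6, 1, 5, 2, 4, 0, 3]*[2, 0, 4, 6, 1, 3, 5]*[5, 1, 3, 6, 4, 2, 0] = [2, 5, 6, 4, 1, 3, 0]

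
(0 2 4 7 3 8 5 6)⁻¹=(0 6 5 8 3 7 4 2)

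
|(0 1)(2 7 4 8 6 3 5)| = 14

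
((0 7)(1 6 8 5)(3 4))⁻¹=(0 7)(1 5 8 6)(3 4)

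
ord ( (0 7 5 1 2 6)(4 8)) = 6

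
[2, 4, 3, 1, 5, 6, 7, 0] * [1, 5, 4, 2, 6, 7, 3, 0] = [4, 6, 2, 5, 7, 3, 0, 1]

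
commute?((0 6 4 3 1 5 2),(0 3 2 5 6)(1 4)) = no:(0 6 4 3 1 5 2) * (0 3 2 5 6)(1 4) = (1 6)(2 3 4),(0 3 2 5 6)(1 4) * (0 6 4 3 1 5 2) = (0 1 3)(4 5)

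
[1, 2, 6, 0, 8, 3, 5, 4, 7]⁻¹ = [3, 0, 1, 5, 7, 6, 2, 8, 4]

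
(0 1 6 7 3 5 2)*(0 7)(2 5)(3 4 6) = (0 1 3 2 7 4 6)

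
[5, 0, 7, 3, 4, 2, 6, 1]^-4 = [5, 0, 7, 3, 4, 2, 6, 1]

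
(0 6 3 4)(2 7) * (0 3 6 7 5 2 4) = (0 7 4 3)(2 5)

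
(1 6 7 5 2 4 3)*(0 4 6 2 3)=(0 4)(1 2 6 7 5 3)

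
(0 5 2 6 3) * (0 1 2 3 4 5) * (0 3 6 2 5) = (0 3 1 5 6 4)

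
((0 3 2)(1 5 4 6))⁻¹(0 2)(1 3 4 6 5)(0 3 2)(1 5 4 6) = (0 3)(1 4 5 2 6)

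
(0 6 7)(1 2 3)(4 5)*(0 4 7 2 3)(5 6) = (0 5 7 4 6 2)(1 3)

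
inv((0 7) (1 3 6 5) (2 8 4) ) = (0 7) (1 5 6 3) (2 4 8) 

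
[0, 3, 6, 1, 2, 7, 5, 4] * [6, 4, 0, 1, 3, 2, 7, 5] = [6, 1, 7, 4, 0, 5, 2, 3]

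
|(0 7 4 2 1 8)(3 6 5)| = 6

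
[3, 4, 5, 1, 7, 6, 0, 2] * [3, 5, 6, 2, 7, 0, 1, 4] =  [2, 7, 0, 5, 4, 1, 3, 6]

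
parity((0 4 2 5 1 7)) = odd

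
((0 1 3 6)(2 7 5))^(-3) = (0 1 3 6)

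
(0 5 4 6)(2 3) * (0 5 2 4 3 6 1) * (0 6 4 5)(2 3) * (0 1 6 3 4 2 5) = (0 4 6 1 3)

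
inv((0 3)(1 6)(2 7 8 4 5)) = (0 3)(1 6)(2 5 4 8 7)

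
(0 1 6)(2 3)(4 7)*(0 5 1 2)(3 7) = (0 2 7 4 3)(1 6 5)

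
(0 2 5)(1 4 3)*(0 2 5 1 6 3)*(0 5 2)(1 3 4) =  (0 2 3 6 4 5)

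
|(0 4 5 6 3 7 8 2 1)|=9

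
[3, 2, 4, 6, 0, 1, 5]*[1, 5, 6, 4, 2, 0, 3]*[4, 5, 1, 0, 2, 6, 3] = [2, 3, 1, 0, 5, 6, 4]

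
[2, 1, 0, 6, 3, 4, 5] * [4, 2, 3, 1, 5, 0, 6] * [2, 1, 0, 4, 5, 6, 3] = [4, 0, 5, 3, 1, 6, 2]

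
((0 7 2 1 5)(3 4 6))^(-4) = (0 7 2 1 5)(3 6 4)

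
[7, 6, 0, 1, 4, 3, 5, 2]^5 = [2, 6, 7, 1, 4, 3, 5, 0]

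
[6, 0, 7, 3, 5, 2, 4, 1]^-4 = [5, 4, 0, 3, 7, 1, 2, 6]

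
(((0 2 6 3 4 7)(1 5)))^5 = (0 7 4 3 6 2)(1 5)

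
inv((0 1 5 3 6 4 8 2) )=(0 2 8 4 6 3 5 1) 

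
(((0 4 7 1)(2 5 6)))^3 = (0 1 7 4)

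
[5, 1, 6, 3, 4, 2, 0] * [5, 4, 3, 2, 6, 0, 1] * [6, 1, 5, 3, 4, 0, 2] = [6, 4, 1, 5, 2, 3, 0]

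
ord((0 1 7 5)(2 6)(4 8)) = 4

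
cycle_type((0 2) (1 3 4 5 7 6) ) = 2.6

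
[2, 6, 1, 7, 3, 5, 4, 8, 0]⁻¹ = [8, 2, 0, 4, 6, 5, 1, 3, 7]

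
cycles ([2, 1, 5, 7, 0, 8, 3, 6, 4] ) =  (0 2 5 8 4)(3 7 6)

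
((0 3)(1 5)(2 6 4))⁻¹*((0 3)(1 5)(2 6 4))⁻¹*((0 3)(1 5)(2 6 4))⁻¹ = (0 3)(1 5)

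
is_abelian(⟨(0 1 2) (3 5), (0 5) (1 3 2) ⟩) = no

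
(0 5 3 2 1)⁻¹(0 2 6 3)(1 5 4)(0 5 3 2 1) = (0 3 4)(1 6 2 5)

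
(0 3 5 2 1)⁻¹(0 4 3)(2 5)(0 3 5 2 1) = (1 2)(3 4 5)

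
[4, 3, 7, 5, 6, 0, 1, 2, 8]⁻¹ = [5, 6, 7, 1, 0, 3, 4, 2, 8]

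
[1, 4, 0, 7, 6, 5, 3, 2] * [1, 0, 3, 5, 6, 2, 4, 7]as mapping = [0→0, 1→6, 2→1, 3→7, 4→4, 5→2, 6→5, 7→3]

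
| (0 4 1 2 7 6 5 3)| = 8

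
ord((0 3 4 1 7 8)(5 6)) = 6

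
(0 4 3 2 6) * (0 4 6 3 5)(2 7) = (0 6 4 5)(2 3 7)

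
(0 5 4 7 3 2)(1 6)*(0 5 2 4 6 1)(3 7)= (0 2 5 6)(3 4)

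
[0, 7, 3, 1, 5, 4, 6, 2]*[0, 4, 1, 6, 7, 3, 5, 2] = [0, 2, 6, 4, 3, 7, 5, 1]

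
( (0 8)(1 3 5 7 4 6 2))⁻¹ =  (0 8)(1 2 6 4 7 5 3)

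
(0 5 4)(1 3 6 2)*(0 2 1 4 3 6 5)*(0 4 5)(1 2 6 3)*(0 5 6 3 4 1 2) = (0 1 4 3 5 2 6)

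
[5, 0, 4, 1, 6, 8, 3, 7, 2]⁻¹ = [1, 3, 8, 6, 2, 0, 4, 7, 5]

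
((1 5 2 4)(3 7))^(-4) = ()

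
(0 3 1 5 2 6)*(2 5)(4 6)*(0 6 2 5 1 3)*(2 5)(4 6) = (1 2 6 4 5)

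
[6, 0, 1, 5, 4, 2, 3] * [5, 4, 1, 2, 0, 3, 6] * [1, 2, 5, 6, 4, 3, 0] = [0, 3, 4, 6, 1, 2, 5]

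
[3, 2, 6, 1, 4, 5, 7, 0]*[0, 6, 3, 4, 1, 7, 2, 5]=[4, 3, 2, 6, 1, 7, 5, 0]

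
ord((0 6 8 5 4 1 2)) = 7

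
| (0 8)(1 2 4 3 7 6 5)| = 14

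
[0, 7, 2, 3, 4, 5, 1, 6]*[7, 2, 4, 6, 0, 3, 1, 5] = [7, 5, 4, 6, 0, 3, 2, 1]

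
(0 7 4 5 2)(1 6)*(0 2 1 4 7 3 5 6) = (0 3 5 1)(4 6)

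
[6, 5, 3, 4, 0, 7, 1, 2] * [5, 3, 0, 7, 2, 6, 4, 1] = [4, 6, 7, 2, 5, 1, 3, 0]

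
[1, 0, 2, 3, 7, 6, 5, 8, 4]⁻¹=[1, 0, 2, 3, 8, 6, 5, 4, 7]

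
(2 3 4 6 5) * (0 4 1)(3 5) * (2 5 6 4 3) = (0 3 1)(2 6)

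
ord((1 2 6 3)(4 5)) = 4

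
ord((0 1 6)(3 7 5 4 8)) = 15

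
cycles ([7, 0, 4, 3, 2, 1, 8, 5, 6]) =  (0 7 5 1)(2 4)(6 8)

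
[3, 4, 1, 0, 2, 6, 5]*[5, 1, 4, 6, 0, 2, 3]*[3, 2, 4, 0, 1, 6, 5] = [5, 3, 2, 6, 1, 0, 4]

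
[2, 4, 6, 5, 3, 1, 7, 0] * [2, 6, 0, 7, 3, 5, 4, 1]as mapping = [0→0, 1→3, 2→4, 3→5, 4→7, 5→6, 6→1, 7→2]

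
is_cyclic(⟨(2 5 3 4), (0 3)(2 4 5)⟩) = no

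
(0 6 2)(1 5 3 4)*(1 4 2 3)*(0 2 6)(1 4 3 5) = (3 6 5 4)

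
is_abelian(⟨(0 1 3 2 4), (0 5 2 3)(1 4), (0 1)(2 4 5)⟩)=no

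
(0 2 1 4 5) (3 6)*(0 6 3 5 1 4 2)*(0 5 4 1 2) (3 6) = (0 5 3 6 4 2 1) 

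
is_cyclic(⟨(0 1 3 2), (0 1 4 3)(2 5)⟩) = no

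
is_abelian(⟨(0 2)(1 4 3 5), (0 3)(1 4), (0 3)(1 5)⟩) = no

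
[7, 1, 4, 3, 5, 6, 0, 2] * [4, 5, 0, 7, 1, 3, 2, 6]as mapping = [0→6, 1→5, 2→1, 3→7, 4→3, 5→2, 6→4, 7→0]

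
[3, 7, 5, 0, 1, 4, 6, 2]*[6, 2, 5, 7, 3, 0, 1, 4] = [7, 4, 0, 6, 2, 3, 1, 5]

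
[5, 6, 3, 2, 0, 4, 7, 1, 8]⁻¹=[4, 7, 3, 2, 5, 0, 1, 6, 8]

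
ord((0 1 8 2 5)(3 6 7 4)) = 20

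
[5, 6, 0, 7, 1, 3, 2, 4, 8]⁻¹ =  [2, 4, 6, 5, 7, 0, 1, 3, 8]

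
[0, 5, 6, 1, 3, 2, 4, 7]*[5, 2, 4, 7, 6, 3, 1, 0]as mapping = [0→5, 1→3, 2→1, 3→2, 4→7, 5→4, 6→6, 7→0]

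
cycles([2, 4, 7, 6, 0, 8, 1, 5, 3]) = (0 2 7 5 8 3 6 1 4)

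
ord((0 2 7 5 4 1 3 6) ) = 8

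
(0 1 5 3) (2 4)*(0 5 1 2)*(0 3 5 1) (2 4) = (0 4 3 1) 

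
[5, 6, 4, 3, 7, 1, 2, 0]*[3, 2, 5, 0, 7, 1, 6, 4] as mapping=[0→1, 1→6, 2→7, 3→0, 4→4, 5→2, 6→5, 7→3] 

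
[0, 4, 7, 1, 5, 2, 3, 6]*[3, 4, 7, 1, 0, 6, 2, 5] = [3, 0, 5, 4, 6, 7, 1, 2]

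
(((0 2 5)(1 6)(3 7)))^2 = (0 5 2)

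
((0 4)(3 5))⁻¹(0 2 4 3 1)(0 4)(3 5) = (0 5 1 4 2)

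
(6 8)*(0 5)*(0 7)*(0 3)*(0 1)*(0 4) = (0 5 7 3 1 4) (6 8) 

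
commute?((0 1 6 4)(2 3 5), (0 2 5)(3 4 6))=no:(0 1 6 4)(2 3 5) * (0 2 5)(3 4 6)=(0 1 3)(2 4), (0 2 5)(3 4 6) * (0 1 6 4)(2 3 5)=(0 3)(1 6 5)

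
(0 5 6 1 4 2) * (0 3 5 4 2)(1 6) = (0 4)(1 2 3 5)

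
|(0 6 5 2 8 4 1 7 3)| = 9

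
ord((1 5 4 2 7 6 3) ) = 7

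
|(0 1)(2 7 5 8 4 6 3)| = 14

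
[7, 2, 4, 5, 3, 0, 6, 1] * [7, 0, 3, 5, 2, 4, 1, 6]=[6, 3, 2, 4, 5, 7, 1, 0]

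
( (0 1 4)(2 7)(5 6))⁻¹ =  (0 4 1)(2 7)(5 6)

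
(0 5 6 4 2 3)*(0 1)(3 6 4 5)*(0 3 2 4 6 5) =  (0 2 5 6)(1 3)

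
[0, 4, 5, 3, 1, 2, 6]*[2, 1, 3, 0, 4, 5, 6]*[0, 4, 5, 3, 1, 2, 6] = [5, 1, 2, 0, 4, 3, 6]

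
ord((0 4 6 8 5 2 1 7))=8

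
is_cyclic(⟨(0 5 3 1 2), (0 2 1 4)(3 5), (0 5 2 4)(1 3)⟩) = no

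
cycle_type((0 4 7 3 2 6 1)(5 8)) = 2.7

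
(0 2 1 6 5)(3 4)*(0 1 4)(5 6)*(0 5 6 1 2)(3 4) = (1 6)(2 3 5)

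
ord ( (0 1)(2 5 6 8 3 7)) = 6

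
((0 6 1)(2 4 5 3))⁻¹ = (0 1 6)(2 3 5 4)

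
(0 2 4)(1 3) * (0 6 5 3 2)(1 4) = (1 2)(3 4 6 5)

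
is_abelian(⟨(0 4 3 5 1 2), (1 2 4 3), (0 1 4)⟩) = no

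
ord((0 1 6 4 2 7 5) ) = 7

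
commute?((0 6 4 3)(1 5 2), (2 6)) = no:(0 6 4 3)(1 5 2)*(2 6) = (0 2 1 5 6 4 3), (2 6)*(0 6 4 3)(1 5 2) = (0 6 1 5 2 4 3)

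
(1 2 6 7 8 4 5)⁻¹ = (1 5 4 8 7 6 2)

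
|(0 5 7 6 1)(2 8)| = 10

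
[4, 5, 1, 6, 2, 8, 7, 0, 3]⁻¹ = [7, 2, 4, 8, 0, 1, 3, 6, 5]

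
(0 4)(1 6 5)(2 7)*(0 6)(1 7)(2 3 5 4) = (0 2 1)(3 5 7)(4 6)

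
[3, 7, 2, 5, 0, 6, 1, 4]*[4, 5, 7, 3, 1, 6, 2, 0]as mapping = [0→3, 1→0, 2→7, 3→6, 4→4, 5→2, 6→5, 7→1]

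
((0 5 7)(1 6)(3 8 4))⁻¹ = (0 7 5)(1 6)(3 4 8)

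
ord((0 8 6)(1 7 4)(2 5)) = 6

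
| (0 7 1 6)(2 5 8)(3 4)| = 12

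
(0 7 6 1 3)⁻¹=(0 3 1 6 7)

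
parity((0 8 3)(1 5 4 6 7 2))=odd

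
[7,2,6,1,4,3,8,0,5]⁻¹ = [7,3,1,5,4,8,2,0,6]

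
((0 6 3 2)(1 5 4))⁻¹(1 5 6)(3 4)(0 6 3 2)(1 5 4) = (1 2)(3 5 4)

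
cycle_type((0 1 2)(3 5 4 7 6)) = 3.5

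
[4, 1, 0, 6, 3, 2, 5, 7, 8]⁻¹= [2, 1, 5, 4, 0, 6, 3, 7, 8]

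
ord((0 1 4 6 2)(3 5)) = 10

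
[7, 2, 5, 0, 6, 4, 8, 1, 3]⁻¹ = [3, 7, 1, 8, 5, 2, 4, 0, 6]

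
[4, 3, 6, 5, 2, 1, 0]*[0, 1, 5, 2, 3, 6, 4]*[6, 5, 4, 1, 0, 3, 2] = [1, 4, 0, 2, 3, 5, 6]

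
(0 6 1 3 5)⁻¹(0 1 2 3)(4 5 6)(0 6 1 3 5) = (0 1 4)(2 5 6 3)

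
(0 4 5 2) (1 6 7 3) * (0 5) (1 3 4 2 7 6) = (0 2 5 7 4) 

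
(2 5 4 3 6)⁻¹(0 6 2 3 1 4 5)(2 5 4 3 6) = (0 2 5 6 1 3 4)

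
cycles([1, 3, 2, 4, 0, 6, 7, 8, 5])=(0 1 3 4)(5 6 7 8)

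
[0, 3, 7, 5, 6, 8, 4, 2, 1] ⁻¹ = [0, 8, 7, 1, 6, 3, 4, 2, 5] 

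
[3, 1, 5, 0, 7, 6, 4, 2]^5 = [3, 1, 2, 0, 4, 5, 6, 7]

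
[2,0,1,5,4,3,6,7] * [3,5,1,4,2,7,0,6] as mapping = [0→1,1→3,2→5,3→7,4→2,5→4,6→0,7→6] 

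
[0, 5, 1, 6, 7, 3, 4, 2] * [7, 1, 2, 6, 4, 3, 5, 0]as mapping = [0→7, 1→3, 2→1, 3→5, 4→0, 5→6, 6→4, 7→2]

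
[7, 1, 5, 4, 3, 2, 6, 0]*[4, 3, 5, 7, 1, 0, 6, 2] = [2, 3, 0, 1, 7, 5, 6, 4]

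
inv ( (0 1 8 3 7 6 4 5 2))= (0 2 5 4 6 7 3 8 1)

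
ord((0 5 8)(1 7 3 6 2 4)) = 6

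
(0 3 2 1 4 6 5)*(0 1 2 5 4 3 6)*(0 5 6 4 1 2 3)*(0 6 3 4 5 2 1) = (0 5 1 6)(2 4)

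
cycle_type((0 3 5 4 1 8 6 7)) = 8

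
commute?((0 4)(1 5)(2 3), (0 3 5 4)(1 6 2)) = no:(0 4)(1 5)(2 3)*(0 3 5 4)(1 6 2) = (1 4 3)(2 5 6), (0 3 5 4)(1 6 2)*(0 4)(1 5)(2 3) = (0 2 5)(1 6 3)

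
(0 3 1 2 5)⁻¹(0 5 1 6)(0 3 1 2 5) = (0 2 6 3)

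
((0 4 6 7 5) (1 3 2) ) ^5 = (1 2 3) 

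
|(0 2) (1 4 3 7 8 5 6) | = 14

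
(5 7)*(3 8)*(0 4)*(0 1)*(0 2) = (0 4 1 2)(3 8)(5 7)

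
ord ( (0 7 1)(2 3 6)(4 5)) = 6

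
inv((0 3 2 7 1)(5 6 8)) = (0 1 7 2 3)(5 8 6)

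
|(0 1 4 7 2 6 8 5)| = 8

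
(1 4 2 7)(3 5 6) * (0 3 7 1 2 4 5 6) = (0 3 6 7 2 1 5)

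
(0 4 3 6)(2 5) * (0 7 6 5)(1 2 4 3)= (0 3 5 4 1 2)(6 7)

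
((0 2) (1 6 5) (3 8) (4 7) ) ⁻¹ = (0 2) (1 5 6) (3 8) (4 7) 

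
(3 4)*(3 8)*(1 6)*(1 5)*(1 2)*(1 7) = (1 6 5 2 7)(3 4 8)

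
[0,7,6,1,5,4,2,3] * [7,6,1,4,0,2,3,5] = [7,5,3,6,2,0,1,4]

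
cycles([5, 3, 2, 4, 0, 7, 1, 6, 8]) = (0 5 7 6 1 3 4)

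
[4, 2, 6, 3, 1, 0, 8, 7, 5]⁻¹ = [5, 4, 1, 3, 0, 8, 2, 7, 6]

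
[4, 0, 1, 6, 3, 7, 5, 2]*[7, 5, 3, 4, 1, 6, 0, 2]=[1, 7, 5, 0, 4, 2, 6, 3] 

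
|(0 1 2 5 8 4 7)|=7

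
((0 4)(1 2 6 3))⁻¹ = (0 4)(1 3 6 2)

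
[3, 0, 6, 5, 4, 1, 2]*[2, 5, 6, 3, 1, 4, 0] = [3, 2, 0, 4, 1, 5, 6]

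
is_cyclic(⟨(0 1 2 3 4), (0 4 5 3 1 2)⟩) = no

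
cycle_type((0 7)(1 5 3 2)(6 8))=2^2.4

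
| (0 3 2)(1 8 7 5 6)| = 15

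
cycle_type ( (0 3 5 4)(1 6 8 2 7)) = 4.5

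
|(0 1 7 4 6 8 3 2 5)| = 9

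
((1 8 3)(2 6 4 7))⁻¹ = (1 3 8)(2 7 4 6)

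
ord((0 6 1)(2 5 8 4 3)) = 15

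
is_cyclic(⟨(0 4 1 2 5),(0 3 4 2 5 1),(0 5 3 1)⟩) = no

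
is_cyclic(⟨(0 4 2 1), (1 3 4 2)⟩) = no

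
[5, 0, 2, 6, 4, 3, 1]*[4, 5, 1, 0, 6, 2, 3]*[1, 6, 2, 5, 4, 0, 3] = [2, 4, 6, 5, 3, 1, 0]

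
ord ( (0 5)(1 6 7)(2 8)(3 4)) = 6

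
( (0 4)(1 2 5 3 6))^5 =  (0 4)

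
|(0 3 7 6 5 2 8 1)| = 8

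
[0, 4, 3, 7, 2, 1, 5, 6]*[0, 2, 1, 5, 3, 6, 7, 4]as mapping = [0→0, 1→3, 2→5, 3→4, 4→1, 5→2, 6→6, 7→7]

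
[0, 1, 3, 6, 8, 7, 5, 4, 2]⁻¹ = [0, 1, 8, 2, 7, 6, 3, 5, 4]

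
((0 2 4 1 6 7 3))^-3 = (0 6 2 7 4 3 1)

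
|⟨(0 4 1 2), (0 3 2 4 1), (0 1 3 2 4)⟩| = 120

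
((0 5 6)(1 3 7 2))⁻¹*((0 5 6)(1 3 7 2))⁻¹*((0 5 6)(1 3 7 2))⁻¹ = (1 3 7 2)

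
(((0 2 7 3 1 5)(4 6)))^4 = (0 1 7)(2 5 3)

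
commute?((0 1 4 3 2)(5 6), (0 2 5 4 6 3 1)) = no:(0 1 4 3 2)(5 6) * (0 2 5 4 6 3 1) = (1 6 4)(3 5), (0 2 5 4 6 3 1) * (0 1 4 3 2)(5 6) = (2 6)(3 4 5)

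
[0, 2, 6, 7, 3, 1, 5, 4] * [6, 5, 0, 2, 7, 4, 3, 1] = [6, 0, 3, 1, 2, 5, 4, 7] 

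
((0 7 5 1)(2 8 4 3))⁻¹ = (0 1 5 7)(2 3 4 8)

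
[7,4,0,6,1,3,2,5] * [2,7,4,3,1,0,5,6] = [6,1,2,5,7,3,4,0]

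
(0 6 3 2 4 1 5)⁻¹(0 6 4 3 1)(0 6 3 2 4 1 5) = (1 2 5 6 3)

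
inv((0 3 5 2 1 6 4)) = (0 4 6 1 2 5 3)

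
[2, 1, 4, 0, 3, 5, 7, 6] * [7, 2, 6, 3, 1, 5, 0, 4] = [6, 2, 1, 7, 3, 5, 4, 0] 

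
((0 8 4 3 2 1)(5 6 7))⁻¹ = (0 1 2 3 4 8)(5 7 6)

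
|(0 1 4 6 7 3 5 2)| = 8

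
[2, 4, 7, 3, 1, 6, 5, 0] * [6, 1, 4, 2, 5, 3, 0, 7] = [4, 5, 7, 2, 1, 0, 3, 6]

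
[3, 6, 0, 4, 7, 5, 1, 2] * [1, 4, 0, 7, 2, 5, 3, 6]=[7, 3, 1, 2, 6, 5, 4, 0]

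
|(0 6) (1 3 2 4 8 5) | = 6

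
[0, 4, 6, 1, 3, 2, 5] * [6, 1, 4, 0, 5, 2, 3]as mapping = [0→6, 1→5, 2→3, 3→1, 4→0, 5→4, 6→2]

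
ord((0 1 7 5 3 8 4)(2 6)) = 14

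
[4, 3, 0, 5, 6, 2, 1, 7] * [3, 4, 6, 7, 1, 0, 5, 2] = [1, 7, 3, 0, 5, 6, 4, 2]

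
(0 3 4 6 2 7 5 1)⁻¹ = (0 1 5 7 2 6 4 3)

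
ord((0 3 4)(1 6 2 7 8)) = 15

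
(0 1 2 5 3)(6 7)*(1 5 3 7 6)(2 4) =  (0 5 7 1 4 2 3)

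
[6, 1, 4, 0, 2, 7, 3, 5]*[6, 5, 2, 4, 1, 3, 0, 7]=[0, 5, 1, 6, 2, 7, 4, 3] 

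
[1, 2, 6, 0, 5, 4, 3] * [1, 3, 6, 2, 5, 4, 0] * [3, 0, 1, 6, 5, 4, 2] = [6, 2, 3, 0, 5, 4, 1]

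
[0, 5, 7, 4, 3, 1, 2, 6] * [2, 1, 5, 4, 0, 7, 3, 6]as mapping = [0→2, 1→7, 2→6, 3→0, 4→4, 5→1, 6→5, 7→3]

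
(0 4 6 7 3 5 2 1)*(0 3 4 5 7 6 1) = (0 5 2) (1 3 7 4) 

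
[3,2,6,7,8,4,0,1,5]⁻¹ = [6,7,1,0,5,8,2,3,4]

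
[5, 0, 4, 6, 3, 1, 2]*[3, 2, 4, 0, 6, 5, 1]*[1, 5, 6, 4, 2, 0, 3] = [0, 4, 3, 5, 1, 6, 2]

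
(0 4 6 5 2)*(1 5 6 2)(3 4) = (0 3 4 2)(1 5)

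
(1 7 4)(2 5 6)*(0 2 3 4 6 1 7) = (0 2 5 1)(3 4 7 6)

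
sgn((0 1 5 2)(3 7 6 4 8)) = -1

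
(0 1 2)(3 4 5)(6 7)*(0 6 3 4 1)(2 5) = (1 5 4 2 6 7 3)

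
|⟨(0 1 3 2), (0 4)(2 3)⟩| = 20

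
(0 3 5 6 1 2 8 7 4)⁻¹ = (0 4 7 8 2 1 6 5 3)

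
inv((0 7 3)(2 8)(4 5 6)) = (0 3 7)(2 8)(4 6 5)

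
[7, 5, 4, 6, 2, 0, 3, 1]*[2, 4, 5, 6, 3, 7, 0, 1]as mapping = [0→1, 1→7, 2→3, 3→0, 4→5, 5→2, 6→6, 7→4]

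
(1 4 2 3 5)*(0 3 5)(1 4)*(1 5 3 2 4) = (0 2 3)(1 5)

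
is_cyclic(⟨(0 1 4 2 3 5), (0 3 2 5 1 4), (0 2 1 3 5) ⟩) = no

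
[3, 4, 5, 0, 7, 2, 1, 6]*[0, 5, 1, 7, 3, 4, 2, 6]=[7, 3, 4, 0, 6, 1, 5, 2]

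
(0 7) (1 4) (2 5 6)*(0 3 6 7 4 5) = (0 4 1 5 7 3 6 2) 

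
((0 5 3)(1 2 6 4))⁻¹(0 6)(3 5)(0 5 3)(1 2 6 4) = (0 3)(4 5)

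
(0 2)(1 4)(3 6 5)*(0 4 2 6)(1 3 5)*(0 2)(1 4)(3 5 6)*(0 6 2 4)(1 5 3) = (0 1 6)(2 5)(3 4)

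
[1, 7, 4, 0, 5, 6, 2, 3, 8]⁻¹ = [3, 0, 6, 7, 2, 4, 5, 1, 8]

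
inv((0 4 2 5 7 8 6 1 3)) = (0 3 1 6 8 7 5 2 4)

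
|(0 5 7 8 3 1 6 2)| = 8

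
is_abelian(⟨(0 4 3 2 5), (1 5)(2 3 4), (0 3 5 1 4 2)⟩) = no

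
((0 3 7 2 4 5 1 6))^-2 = (0 1 4 7)(2 3 6 5)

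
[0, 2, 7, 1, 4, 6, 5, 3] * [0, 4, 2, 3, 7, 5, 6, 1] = [0, 2, 1, 4, 7, 6, 5, 3]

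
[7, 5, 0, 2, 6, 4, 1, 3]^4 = [0, 1, 2, 3, 4, 5, 6, 7]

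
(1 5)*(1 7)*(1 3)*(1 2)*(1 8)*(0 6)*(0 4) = (0 6 4)(1 5 7 3 2 8)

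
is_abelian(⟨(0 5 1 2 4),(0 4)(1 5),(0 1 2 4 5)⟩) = no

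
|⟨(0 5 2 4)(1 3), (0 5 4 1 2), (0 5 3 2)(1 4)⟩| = 360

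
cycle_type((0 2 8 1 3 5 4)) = 7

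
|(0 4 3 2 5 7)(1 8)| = 6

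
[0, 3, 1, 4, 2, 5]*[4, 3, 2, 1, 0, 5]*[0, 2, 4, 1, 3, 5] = [3, 2, 1, 0, 4, 5]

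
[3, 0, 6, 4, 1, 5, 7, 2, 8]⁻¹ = [1, 4, 7, 0, 3, 5, 2, 6, 8]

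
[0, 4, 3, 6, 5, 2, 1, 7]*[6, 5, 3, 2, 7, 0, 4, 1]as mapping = [0→6, 1→7, 2→2, 3→4, 4→0, 5→3, 6→5, 7→1]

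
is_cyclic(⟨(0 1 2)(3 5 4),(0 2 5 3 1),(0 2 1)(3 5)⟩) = no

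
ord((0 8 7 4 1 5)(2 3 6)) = 6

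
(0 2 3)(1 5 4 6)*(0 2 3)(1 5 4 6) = (0 3 2)(1 4)(5 6)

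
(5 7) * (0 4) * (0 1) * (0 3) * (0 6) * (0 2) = (0 4 1 3 6 2) (5 7) 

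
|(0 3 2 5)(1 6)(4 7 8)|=12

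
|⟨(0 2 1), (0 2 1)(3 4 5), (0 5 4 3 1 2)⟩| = 720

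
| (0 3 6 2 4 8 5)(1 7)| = 14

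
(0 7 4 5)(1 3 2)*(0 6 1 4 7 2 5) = (0 2 4)(1 3 5 6)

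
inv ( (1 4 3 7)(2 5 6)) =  (1 7 3 4)(2 6 5)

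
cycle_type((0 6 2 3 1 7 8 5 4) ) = 9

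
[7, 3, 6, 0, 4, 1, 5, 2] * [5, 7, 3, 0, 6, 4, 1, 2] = [2, 0, 1, 5, 6, 7, 4, 3]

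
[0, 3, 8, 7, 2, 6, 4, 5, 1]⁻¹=[0, 8, 4, 1, 6, 7, 5, 3, 2]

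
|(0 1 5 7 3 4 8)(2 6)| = 14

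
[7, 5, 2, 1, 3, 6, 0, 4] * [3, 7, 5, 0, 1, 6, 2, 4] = [4, 6, 5, 7, 0, 2, 3, 1]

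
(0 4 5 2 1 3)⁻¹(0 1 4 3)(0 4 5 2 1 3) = (0 4 3 5)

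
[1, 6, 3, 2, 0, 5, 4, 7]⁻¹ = [4, 0, 3, 2, 6, 5, 1, 7]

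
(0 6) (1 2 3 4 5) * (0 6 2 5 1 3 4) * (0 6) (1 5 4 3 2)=(0 1 4 5 2 3 6) 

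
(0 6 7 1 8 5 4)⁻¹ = (0 4 5 8 1 7 6)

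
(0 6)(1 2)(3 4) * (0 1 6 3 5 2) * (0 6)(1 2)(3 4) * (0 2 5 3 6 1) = (0 4 3 6 5)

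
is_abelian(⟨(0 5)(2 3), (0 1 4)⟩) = no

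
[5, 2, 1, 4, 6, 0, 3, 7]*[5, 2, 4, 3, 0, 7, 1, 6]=[7, 4, 2, 0, 1, 5, 3, 6]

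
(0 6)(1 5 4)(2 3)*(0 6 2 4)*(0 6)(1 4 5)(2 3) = (0 3 5 6)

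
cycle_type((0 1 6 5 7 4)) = 6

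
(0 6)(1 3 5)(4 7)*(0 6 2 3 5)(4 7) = (0 2 3)(1 5)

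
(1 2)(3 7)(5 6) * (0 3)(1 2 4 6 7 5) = (0 3 5 7)(1 4 6)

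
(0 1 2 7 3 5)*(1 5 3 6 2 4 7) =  (0 5)(1 4 7 6 2)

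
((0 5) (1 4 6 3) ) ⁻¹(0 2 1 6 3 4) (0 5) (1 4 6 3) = (1 6 5 2 4 3) 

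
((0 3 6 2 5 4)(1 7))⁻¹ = (0 4 5 2 6 3)(1 7)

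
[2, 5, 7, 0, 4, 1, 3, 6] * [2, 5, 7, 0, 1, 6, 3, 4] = [7, 6, 4, 2, 1, 5, 0, 3]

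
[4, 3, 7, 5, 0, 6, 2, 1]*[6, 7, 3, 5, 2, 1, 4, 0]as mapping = [0→2, 1→5, 2→0, 3→1, 4→6, 5→4, 6→3, 7→7]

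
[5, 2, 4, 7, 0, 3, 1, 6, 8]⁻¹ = [4, 6, 1, 5, 2, 0, 7, 3, 8]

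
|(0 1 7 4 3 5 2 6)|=8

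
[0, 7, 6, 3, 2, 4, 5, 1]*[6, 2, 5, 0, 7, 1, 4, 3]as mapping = [0→6, 1→3, 2→4, 3→0, 4→5, 5→7, 6→1, 7→2]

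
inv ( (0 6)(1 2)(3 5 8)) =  (0 6)(1 2)(3 8 5)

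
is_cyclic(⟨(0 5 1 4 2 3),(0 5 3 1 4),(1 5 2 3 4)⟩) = no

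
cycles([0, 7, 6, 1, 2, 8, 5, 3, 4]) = (1 7 3)(2 6 5 8 4)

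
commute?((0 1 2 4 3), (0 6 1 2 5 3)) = no:(0 1 2 4 3) * (0 6 1 2 5 3) = (0 2 4)(1 5 3 6), (0 6 1 2 5 3) * (0 1 2 4 3) = (0 6 2 5)(1 4 3)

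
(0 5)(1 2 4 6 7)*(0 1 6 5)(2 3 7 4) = (1 3 7 6 4 5)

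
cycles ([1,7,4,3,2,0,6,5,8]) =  (0 1 7 5)(2 4)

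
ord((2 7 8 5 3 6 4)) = 7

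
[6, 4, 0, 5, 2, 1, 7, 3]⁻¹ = [2, 5, 4, 7, 1, 3, 0, 6]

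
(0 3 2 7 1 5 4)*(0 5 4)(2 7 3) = (0 2 3 7 1 4 5)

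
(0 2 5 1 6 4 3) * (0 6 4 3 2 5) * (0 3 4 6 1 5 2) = (0 2 3 1 6 4)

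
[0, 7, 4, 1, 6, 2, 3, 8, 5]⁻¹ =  [0, 3, 5, 6, 2, 8, 4, 1, 7]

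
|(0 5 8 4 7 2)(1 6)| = 6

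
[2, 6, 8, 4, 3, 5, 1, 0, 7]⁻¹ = [7, 6, 0, 4, 3, 5, 1, 8, 2]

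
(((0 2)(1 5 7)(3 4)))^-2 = (1 5 7)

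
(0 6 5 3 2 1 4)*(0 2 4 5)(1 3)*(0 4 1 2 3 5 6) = (1 6 4 3)(2 5)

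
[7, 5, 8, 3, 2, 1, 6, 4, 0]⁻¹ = [8, 5, 4, 3, 7, 1, 6, 0, 2]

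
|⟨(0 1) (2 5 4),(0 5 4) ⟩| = 120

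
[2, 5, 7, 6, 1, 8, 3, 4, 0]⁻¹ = [8, 4, 0, 6, 7, 1, 3, 2, 5]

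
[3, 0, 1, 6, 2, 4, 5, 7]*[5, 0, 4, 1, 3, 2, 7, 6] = [1, 5, 0, 7, 4, 3, 2, 6]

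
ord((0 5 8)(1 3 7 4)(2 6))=12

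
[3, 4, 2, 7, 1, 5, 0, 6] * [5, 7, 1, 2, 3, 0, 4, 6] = [2, 3, 1, 6, 7, 0, 5, 4]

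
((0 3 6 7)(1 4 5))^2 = (0 6)(1 5 4)(3 7)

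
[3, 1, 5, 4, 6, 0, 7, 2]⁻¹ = [5, 1, 7, 0, 3, 2, 4, 6]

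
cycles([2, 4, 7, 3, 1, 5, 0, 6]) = (0 2 7 6)(1 4)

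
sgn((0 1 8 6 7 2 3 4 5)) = 1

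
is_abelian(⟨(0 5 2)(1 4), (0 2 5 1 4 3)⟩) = no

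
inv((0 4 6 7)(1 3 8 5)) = (0 7 6 4)(1 5 8 3)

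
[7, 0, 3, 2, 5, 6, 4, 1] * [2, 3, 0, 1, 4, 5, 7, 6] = [6, 2, 1, 0, 5, 7, 4, 3]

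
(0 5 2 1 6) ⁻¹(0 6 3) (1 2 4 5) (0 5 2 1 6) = (0 3 5) (1 4 2 6) 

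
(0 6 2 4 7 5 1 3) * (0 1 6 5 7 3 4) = (0 5 6 2) (1 4 3) 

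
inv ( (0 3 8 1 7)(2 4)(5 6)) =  (0 7 1 8 3)(2 4)(5 6)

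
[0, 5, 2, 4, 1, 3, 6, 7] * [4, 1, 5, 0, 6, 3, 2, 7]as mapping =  [0→4, 1→3, 2→5, 3→6, 4→1, 5→0, 6→2, 7→7]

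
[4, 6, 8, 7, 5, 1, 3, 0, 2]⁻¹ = [7, 5, 8, 6, 0, 4, 1, 3, 2]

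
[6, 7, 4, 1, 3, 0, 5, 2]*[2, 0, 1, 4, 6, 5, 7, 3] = [7, 3, 6, 0, 4, 2, 5, 1]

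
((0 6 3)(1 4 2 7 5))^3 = (1 7 4 5 2)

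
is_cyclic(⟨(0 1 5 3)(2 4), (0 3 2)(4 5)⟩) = no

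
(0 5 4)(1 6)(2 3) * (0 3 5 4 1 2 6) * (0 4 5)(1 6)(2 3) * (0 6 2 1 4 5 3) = (0 3 4 1 5 2 6)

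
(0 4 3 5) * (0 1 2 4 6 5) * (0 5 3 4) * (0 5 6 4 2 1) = (0 4 2 5)(3 6)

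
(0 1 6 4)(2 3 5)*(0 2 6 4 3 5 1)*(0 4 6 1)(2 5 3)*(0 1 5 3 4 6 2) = (0 6)(1 2 4 3)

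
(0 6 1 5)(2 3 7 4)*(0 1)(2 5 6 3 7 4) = (0 3 4 5 1 6)(2 7)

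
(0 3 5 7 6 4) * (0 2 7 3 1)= (0 1)(2 7 6 4)(3 5)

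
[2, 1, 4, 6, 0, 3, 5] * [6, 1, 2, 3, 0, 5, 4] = [2, 1, 0, 4, 6, 3, 5]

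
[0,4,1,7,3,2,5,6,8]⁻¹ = [0,2,5,4,1,6,7,3,8]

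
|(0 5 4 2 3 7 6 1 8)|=9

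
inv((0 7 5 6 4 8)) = (0 8 4 6 5 7)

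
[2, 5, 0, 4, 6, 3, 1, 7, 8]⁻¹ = [2, 6, 0, 5, 3, 1, 4, 7, 8]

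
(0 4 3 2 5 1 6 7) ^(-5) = (0 2 6 4 5 7 3 1) 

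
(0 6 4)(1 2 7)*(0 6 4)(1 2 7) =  (0 4 6)(1 7 2)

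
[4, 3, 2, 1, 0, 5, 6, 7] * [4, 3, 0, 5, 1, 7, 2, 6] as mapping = [0→1, 1→5, 2→0, 3→3, 4→4, 5→7, 6→2, 7→6] 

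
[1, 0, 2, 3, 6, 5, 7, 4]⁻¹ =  [1, 0, 2, 3, 7, 5, 4, 6]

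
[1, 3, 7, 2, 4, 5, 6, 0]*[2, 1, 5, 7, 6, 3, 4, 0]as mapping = [0→1, 1→7, 2→0, 3→5, 4→6, 5→3, 6→4, 7→2]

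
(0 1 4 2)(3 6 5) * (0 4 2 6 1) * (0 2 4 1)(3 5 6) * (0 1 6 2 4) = (0 4 3 1)(2 6)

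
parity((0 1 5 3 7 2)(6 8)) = even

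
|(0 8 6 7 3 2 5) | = 7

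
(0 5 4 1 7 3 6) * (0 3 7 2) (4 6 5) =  (0 4 1 2) (3 5 6) 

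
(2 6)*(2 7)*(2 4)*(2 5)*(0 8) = (0 8)(2 6 7 4 5)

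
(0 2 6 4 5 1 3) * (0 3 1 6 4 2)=(2 4 5 6)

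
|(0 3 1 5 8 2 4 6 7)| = 9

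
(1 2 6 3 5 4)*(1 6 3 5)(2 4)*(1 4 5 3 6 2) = (1 5)(2 6 3 4)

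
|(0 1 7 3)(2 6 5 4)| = 4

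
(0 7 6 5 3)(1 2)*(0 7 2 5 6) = (0 2 1 5 3 7)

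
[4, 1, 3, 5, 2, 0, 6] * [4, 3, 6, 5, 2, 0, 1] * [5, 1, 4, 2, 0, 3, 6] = [4, 2, 3, 5, 6, 0, 1]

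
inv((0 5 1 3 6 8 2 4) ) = (0 4 2 8 6 3 1 5) 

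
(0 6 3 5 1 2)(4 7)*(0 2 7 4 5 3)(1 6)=(0 1 7 5 6)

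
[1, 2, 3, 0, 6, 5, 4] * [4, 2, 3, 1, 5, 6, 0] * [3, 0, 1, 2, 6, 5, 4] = [1, 2, 0, 6, 3, 4, 5]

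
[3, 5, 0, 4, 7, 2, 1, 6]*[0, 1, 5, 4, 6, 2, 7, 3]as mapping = [0→4, 1→2, 2→0, 3→6, 4→3, 5→5, 6→1, 7→7]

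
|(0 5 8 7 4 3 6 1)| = 8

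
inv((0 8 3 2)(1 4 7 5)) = (0 2 3 8)(1 5 7 4)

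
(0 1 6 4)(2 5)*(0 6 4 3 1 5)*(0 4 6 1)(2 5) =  (0 2 4 1 6 3)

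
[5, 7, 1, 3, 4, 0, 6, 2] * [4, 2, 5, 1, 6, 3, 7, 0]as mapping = [0→3, 1→0, 2→2, 3→1, 4→6, 5→4, 6→7, 7→5]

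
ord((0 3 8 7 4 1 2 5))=8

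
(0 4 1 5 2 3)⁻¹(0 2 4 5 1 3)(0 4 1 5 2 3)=(0 4 3 1 2 5)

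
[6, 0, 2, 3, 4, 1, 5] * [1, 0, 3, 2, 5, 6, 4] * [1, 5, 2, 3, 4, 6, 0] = [4, 5, 3, 2, 6, 1, 0]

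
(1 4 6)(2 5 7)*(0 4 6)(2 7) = (0 4)(1 6)(2 5)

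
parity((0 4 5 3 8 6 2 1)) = odd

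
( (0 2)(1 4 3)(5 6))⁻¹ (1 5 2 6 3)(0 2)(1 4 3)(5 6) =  (0 5 1 4 6)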